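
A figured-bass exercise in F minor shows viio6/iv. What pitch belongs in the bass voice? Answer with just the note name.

C

The applied chord viio6/iv is rooted on A: A-C-Eb.
The figure 6 means first inversion — the third is in the bass.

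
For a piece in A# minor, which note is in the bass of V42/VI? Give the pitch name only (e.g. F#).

B

The applied chord V42/VI is rooted on C#: C#-E#-G#-B.
The figure 42 means third inversion — the seventh is in the bass.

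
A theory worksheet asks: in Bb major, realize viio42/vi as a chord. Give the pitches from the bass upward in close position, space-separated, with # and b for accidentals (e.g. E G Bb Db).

Eb F# A C

viio42/vi is a secondary leading-tone chord. The target vi is G in Bb major; the applied chord is rooted a semitone below, on F#.
Building a fully diminished seventh chord on F# gives F#-A-C-Eb.
With the 42 figure the chord is in third inversion; from the bass Eb upward in close position it reads Eb-F#-A-C.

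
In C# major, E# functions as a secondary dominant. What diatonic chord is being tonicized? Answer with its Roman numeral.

The chord is a major triad on E#.
A dominant resolves down a perfect fifth: E# → A#. In C# major, A# is scale degree 6, i.e. vi.

vi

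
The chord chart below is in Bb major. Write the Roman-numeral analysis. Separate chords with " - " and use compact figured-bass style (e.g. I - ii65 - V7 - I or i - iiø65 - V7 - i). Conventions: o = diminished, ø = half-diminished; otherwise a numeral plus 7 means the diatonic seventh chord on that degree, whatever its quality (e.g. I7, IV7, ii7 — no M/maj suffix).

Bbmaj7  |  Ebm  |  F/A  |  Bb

I7 - iv - V6 - I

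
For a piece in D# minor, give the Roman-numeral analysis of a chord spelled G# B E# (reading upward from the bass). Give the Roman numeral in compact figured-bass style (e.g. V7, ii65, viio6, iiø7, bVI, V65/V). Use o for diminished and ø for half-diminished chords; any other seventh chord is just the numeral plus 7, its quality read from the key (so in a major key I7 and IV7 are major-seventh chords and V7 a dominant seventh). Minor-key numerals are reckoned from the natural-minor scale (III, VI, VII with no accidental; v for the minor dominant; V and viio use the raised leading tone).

iio6

The pitches E#-G#-B form a diminished triad rooted on E#.
In D# minor, E# is the supertonic; the diatonic diminished triad there is iio.
With G# in the bass the chord is in first inversion, so the figured bass is 6.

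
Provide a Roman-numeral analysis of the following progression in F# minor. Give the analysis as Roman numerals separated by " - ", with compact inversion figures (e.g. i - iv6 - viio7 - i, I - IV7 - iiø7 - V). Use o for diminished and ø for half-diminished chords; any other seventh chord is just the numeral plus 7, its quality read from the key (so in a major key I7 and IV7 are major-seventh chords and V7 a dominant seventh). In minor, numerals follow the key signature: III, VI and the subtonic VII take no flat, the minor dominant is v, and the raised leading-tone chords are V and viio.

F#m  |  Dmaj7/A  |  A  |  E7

i - VI43 - III - VII7

F#m: minor triad on F# = scale degree 1 → i.
Dmaj7/A: major seventh chord on D = scale degree 6 → VI43.
A has root A, degree 3 in F# minor, so III.
E7 has root E, degree 7 in F# minor, so VII7.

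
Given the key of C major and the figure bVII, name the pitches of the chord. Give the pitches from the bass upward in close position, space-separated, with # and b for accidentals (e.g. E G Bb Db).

bVII is a major triad on the lowered seventh degree (the subtonic), borrowed from the parallel minor. In C major that root is Bb.
So the chord is Bb-D-F, a major triad.

Bb D F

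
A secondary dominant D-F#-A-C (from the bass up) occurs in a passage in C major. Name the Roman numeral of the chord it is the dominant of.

V

The chord is a dominant seventh chord on D.
A dominant resolves down a perfect fifth: D → G. In C major, G is scale degree 5, i.e. V.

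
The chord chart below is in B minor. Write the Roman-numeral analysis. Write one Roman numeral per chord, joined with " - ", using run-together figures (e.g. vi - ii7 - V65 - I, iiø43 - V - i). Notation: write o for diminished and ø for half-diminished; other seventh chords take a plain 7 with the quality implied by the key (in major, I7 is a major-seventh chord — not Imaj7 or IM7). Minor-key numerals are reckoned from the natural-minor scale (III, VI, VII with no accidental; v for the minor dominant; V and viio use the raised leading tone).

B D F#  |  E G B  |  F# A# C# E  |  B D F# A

B-D-F#: root B is the tonic; minor triad there is i.
E-G-B: root E is the subdominant; minor triad there is iv.
F#-A#-C#-E has root F#, degree 5 in B minor, so V7.
B-D-F#-A: minor seventh chord on B = scale degree 1 → i7.

i - iv - V7 - i7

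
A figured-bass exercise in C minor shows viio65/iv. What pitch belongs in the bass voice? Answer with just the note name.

G

The applied chord viio65/iv is rooted on E: E-G-Bb-Db.
The figure 65 means first inversion — the third is in the bass.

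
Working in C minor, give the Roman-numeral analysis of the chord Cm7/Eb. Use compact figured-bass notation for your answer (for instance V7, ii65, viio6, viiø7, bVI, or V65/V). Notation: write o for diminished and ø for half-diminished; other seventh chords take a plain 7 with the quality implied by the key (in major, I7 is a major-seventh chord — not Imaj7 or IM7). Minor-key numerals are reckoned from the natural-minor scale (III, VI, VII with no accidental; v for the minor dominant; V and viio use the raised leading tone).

i65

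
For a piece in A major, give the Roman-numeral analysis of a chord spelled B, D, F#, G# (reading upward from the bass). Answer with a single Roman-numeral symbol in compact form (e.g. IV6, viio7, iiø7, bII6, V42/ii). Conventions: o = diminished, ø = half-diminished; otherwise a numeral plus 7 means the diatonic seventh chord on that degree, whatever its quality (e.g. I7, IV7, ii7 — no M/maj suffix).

The pitches G#-B-D-F# form a half-diminished seventh chord rooted on G#.
G# is scale degree 7 in A major, and a half-diminished seventh chord on that degree is written viiø7.
With B in the bass the chord is in first inversion, so the figured bass is 65.

viiø65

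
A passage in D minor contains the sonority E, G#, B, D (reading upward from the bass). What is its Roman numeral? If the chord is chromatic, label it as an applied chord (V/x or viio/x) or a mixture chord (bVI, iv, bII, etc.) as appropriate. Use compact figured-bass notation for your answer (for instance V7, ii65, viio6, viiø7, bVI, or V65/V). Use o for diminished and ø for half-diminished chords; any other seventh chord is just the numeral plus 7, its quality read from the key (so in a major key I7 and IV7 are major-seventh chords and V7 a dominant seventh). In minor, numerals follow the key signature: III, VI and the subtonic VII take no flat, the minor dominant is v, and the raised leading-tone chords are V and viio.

Stacked in thirds the chord is E-G#-B-D: a dominant seventh chord on E.
E is not a diatonic chord root with this quality in D minor, but it lies a perfect fifth above A (V), so the chord functions as an applied dominant of V.

V7/V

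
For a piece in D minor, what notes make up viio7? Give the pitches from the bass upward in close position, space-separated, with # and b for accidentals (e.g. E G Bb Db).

In D minor, the leading-tone chord is built on the raised seventh degree, C#.
Stacking thirds from C# gives C#-E-G-Bb.

C# E G Bb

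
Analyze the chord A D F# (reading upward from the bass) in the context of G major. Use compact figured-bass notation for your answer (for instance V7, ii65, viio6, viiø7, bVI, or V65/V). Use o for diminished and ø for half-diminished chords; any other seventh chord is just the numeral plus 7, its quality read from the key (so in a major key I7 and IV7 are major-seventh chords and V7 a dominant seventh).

Stacked in thirds the chord is D-F#-A: a major triad on D.
In G major, D is the dominant; the diatonic major triad there is V.
With A in the bass the chord is in second inversion, so the figured bass is 64.

V64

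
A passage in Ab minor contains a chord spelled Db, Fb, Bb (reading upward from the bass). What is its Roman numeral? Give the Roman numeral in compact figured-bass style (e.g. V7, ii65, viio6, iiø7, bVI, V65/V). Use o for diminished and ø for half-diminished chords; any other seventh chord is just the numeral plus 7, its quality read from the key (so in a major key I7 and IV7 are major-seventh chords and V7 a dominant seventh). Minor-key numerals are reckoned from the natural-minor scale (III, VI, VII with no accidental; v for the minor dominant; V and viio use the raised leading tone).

Stacked in thirds the chord is Bb-Db-Fb: a diminished triad on Bb.
Bb is scale degree 2 in Ab minor, and a diminished triad on that degree is written iio.
With Db in the bass the chord is in first inversion, so the figured bass is 6.

iio6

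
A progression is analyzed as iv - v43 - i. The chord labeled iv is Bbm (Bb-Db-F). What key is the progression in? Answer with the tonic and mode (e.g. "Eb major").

The chord Bbm is a minor triad rooted on Bb; its label is iv.
iv on Bb implies Bb is the subdominant; that puts the tonic at F, and the lowercase numeral fits minor mode.

F minor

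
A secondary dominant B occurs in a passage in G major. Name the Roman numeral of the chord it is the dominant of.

The chord is a major triad on B.
A dominant resolves down a perfect fifth: B → E. In G major, E is scale degree 6, i.e. vi.

vi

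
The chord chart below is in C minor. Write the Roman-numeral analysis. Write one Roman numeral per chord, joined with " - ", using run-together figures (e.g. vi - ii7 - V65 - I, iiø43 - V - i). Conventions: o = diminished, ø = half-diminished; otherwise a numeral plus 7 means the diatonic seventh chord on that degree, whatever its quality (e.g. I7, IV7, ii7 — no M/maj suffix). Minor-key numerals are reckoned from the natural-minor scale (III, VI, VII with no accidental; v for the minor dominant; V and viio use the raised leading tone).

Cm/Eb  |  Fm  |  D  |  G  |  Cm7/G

i6 - iv - V/V - V - i43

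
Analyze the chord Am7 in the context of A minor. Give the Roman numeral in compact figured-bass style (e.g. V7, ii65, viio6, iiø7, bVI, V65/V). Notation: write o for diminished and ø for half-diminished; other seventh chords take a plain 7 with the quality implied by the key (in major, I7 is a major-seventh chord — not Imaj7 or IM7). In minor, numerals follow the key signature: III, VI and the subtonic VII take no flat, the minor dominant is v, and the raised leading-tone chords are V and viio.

i7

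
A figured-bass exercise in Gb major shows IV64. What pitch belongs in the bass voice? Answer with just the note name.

IV in Gb major has root Cb; the chord is Cb-Eb-Gb.
The figure 64 means second inversion — the fifth is in the bass.

Gb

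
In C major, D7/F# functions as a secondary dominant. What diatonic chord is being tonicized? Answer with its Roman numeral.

The chord is a dominant seventh chord on D.
A dominant resolves down a perfect fifth: D → G. In C major, G is scale degree 5, i.e. V.

V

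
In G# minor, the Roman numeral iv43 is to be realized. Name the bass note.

iv in G# minor has root C#; the chord is C#-E-G#-B.
The figure 43 means second inversion — the fifth is in the bass.

G#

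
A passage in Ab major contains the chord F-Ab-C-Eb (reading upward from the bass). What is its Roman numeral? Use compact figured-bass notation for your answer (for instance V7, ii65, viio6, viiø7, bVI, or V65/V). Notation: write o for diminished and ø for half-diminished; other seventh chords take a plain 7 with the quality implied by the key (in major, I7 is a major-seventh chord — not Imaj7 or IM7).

The pitches F-Ab-C-Eb form a minor seventh chord rooted on F.
In Ab major, F is the submediant; the diatonic minor seventh chord there is vi7.

vi7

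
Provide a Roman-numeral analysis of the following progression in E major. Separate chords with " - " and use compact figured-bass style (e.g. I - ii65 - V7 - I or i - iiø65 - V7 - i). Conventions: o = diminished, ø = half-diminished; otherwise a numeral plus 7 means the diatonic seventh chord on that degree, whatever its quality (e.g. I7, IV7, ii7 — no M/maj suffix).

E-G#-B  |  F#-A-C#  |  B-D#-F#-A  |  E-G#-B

I - ii - V7 - I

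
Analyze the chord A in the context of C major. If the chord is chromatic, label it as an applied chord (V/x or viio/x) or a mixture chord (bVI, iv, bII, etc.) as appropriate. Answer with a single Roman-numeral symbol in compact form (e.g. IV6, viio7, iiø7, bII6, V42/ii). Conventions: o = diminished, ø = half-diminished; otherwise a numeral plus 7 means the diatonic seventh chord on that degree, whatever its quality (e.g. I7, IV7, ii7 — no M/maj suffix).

Stacked in thirds the chord is A-C#-E: a major triad on A.
A is not a diatonic chord root with this quality in C major, but it lies a perfect fifth above D (ii), so the chord functions as an applied dominant of ii.

V/ii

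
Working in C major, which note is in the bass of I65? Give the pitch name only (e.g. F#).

I in C major has root C; the chord is C-E-G-B.
The figure 65 means first inversion — the third is in the bass.

E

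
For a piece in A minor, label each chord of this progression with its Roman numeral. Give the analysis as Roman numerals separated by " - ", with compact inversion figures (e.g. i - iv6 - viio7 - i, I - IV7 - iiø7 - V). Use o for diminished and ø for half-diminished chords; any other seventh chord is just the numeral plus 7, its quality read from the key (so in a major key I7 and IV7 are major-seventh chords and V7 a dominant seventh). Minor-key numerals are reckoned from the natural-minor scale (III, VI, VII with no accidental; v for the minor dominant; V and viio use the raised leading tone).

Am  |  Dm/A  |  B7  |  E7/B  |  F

i - iv64 - V7/V - V43 - VI

Am has root A, degree 1 in A minor, so i.
Dm/A: root D is the subdominant; minor triad there is iv64.
B7: a dominant seventh chord on B, the applied dominant of V → V7/V.
E7/B has root E, degree 5 in A minor, so V43.
F: major triad on F = scale degree 6 → VI.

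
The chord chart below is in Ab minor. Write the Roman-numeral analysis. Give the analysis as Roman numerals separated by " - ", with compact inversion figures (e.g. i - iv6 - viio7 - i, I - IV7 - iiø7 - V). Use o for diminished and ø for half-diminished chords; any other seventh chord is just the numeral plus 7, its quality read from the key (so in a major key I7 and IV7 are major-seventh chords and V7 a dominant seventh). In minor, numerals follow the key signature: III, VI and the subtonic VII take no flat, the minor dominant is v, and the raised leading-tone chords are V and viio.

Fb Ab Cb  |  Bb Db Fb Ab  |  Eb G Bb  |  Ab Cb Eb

Fb-Ab-Cb has root Fb, degree 6 in Ab minor, so VI.
Bb-Db-Fb-Ab has root Bb, degree 2 in Ab minor, so iiø7.
Eb-G-Bb: major triad on Eb = scale degree 5 → V.
Ab-Cb-Eb has root Ab, degree 1 in Ab minor, so i.

VI - iiø7 - V - i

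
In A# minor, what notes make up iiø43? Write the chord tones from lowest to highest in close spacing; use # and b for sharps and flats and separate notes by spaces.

In A# minor, scale degree 2 is B#, and the diatonic chord built there is a half-diminished seventh chord.
That chord is spelled B#-D#-F#-A#.
With the 43 figure the chord is in second inversion; from the bass F# upward in close position it reads F#-A#-B#-D#.

F# A# B# D#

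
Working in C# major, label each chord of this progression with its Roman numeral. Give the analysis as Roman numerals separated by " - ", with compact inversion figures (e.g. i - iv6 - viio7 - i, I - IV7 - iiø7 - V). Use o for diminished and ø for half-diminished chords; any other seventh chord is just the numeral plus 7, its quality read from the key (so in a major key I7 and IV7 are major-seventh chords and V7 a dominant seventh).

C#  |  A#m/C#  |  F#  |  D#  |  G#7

I - vi6 - IV - V/V - V7

C#: major triad on C# = scale degree 1 → I.
A#m/C# has root A#, degree 6 in C# major, so vi6.
F# has root F#, degree 4 in C# major, so IV.
D#: chromatic; D# is V of V, so V/V.
G#7: dominant seventh chord on G# = scale degree 5 → V7.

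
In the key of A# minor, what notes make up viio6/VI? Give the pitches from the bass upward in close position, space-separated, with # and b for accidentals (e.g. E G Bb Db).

The slash marks an applied leading-tone chord: viio of VI. In A# minor, VI is F#, so the leading tone to it is E#, a half step below.
Building a diminished triad on E# gives E#-G#-B.
With the 6 figure the chord is in first inversion; from the bass G# upward in close position it reads G#-B-E#.

G# B E#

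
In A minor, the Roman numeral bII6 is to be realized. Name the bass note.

D

bII in A minor has root Bb; the chord is Bb-D-F.
The figure 6 means first inversion — the third is in the bass.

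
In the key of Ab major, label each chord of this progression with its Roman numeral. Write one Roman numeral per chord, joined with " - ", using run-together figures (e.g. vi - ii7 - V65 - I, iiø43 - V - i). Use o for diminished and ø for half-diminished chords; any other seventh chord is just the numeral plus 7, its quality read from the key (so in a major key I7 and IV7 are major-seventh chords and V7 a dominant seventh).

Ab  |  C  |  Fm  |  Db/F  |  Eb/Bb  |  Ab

Ab has root Ab, degree 1 in Ab major, so I.
C: a major triad on C, the applied dominant of vi → V/vi.
Fm has root F, degree 6 in Ab major, so vi.
Db/F has root Db, degree 4 in Ab major, so IV6.
Eb/Bb: root Eb is the dominant; major triad there is V64.
Ab has root Ab, degree 1 in Ab major, so I.

I - V/vi - vi - IV6 - V64 - I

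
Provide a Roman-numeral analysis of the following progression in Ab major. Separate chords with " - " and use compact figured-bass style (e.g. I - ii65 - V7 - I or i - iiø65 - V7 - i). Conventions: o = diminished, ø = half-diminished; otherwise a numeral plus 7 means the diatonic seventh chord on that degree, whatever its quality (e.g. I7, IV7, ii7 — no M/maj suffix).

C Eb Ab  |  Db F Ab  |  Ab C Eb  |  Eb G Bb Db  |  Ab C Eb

I6 - IV - I - V7 - I

C-Eb-Ab: major triad on Ab = scale degree 1 → I6.
Db-F-Ab: root Db is the subdominant; major triad there is IV.
Ab-C-Eb: major triad on Ab = scale degree 1 → I.
Eb-G-Bb-Db: root Eb is the dominant; dominant seventh chord there is V7.
Ab-C-Eb: root Ab is the tonic; major triad there is I.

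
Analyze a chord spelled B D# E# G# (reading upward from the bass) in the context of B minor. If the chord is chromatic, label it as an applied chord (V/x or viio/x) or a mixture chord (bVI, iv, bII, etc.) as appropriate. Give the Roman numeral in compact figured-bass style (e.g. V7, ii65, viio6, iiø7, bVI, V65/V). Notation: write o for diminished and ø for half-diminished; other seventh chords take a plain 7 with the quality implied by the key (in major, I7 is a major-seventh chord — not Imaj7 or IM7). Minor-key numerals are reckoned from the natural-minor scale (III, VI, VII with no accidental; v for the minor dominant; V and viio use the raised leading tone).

Stacked in thirds the chord is E#-G#-B-D#: a half-diminished seventh chord on E#.
E# sits a half step below F# (V in B minor); a diminished chord there is the applied leading-tone chord of V.
With B in the bass the chord is in second inversion, so the figured bass is 43.

viiø43/V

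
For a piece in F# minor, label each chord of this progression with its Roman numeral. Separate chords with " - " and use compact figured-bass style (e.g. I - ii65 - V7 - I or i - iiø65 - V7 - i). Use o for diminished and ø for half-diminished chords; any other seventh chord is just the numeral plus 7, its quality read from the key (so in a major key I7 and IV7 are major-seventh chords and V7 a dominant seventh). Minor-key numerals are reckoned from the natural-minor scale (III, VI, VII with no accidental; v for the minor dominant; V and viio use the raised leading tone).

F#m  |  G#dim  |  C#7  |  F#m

F#m has root F#, degree 1 in F# minor, so i.
G#dim has root G#, degree 2 in F# minor, so iio.
C#7: root C# is the dominant; dominant seventh chord there is V7.
F#m: minor triad on F# = scale degree 1 → i.

i - iio - V7 - i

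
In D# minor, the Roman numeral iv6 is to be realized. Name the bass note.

B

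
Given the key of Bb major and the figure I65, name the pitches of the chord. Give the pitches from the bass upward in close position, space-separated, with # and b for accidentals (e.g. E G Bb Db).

D F A Bb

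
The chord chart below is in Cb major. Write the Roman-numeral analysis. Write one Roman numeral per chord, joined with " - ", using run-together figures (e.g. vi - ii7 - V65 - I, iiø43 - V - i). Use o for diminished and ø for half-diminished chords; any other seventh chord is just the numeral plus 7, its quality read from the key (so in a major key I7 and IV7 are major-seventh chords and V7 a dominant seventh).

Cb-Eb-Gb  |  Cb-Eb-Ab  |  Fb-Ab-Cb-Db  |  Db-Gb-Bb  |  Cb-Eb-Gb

Cb-Eb-Gb: major triad on Cb = scale degree 1 → I.
Cb-Eb-Ab has root Ab, degree 6 in Cb major, so vi6.
Fb-Ab-Cb-Db has root Db, degree 2 in Cb major, so ii65.
Db-Gb-Bb: root Gb is the dominant; major triad there is V64.
Cb-Eb-Gb has root Cb, degree 1 in Cb major, so I.

I - vi6 - ii65 - V64 - I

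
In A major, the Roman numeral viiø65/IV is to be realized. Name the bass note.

The applied chord viiø65/IV is rooted on C#: C#-E-G-B.
The figure 65 means first inversion — the third is in the bass.

E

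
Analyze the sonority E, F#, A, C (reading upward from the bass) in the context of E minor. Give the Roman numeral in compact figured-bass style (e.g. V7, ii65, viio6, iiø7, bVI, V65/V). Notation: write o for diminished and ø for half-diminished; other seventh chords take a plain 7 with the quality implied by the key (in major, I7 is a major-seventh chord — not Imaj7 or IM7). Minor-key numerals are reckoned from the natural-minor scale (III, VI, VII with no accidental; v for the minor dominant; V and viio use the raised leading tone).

iiø42

The pitches F#-A-C-E form a half-diminished seventh chord rooted on F#.
F# is scale degree 2 in E minor, and a half-diminished seventh chord on that degree is written iiø7.
With E in the bass the chord is in third inversion, so the figured bass is 42.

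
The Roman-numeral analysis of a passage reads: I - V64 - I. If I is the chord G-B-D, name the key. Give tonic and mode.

G major

I is given as G-B-D — a major triad with root G.
If G is scale degree 1 and the mode makes that degree carry a major triad, the tonic is G and the mode is major.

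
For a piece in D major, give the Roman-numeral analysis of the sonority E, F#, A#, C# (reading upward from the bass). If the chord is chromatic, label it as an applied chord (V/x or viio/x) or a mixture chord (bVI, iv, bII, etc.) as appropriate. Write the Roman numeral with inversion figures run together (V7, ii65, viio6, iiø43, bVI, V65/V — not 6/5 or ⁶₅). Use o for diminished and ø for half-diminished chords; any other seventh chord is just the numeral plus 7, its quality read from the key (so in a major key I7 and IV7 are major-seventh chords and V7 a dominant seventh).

The pitches F#-A#-C#-E form a dominant seventh chord rooted on F#.
F# is not a diatonic chord root with this quality in D major, but it lies a perfect fifth above B (vi), so the chord functions as an applied dominant of vi.
With E in the bass the chord is in third inversion, so the figured bass is 42.

V42/vi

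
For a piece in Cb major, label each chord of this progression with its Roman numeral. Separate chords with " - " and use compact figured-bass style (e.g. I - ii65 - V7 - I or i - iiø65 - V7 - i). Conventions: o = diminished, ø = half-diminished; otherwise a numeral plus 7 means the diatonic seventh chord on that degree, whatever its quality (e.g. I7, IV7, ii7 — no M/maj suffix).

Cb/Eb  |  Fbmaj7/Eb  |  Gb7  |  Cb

Cb/Eb has root Cb, degree 1 in Cb major, so I6.
Fbmaj7/Eb has root Fb, degree 4 in Cb major, so IV42.
Gb7: dominant seventh chord on Gb = scale degree 5 → V7.
Cb: root Cb is the tonic; major triad there is I.

I6 - IV42 - V7 - I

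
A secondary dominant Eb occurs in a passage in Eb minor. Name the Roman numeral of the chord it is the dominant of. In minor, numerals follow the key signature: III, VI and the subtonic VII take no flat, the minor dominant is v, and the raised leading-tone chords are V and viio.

iv

The chord is a major triad on Eb.
A dominant resolves down a perfect fifth: Eb → Ab. In Eb minor, Ab is scale degree 4, i.e. iv.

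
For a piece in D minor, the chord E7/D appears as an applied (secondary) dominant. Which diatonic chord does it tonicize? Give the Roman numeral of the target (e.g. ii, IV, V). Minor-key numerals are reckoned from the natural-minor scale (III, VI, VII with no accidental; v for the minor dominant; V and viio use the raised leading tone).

The chord is a dominant seventh chord on E.
A dominant resolves down a perfect fifth: E → A. In D minor, A is scale degree 5, i.e. V.

V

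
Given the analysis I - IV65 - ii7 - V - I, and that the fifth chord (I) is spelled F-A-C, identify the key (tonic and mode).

F major

I is given as F-A-C — a major triad with root F.
If F is scale degree 1 and the mode makes that degree carry a major triad, the tonic is F and the mode is major.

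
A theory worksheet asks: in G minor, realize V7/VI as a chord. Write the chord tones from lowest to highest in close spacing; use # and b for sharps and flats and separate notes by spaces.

Bb D F Ab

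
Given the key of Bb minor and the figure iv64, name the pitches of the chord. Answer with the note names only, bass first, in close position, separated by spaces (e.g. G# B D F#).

Bb Eb Gb

In Bb minor, the subdominant is Eb, and the diatonic chord built there is a minor triad.
That chord is spelled Eb-Gb-Bb.
The figured bass 64 indicates second inversion, placing the fifth (Bb) in the bass: Bb-Eb-Gb.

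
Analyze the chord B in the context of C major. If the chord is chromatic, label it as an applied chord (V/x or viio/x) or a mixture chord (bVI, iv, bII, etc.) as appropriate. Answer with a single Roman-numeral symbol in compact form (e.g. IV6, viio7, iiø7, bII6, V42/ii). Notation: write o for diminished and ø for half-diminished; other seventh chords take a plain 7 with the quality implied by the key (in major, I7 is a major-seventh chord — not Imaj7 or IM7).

The pitches B-D#-F# form a major triad rooted on B.
B is not a diatonic chord root with this quality in C major, but it lies a perfect fifth above E (iii), so the chord functions as an applied dominant of iii.

V/iii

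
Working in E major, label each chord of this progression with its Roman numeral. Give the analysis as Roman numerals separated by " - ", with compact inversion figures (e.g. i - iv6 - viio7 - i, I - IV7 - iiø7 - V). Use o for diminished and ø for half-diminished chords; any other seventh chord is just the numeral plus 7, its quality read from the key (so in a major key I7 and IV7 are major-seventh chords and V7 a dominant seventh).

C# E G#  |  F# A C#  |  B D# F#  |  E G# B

C#-E-G# has root C#, degree 6 in E major, so vi.
F#-A-C#: minor triad on F# = scale degree 2 → ii.
B-D#-F#: root B is the dominant; major triad there is V.
E-G#-B: major triad on E = scale degree 1 → I.

vi - ii - V - I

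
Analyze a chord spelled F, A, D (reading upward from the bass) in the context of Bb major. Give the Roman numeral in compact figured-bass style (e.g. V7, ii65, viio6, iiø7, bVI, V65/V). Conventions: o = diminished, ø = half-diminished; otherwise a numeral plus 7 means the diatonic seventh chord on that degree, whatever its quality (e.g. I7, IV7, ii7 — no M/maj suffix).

iii6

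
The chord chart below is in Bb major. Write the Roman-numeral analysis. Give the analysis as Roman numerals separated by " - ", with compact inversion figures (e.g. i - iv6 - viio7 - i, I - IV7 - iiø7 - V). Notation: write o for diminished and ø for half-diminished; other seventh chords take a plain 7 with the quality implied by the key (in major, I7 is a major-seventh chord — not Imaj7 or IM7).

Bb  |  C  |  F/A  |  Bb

Bb has root Bb, degree 1 in Bb major, so I.
C: a major triad on C, the applied dominant of V → V/V.
F/A: major triad on F = scale degree 5 → V6.
Bb: root Bb is the tonic; major triad there is I.

I - V/V - V6 - I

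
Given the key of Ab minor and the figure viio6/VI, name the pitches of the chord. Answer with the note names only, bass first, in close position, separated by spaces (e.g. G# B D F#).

viio6/VI is a secondary leading-tone chord. The target VI is Fb in Ab minor; the applied chord is rooted a semitone below, on Eb.
Building a diminished triad on Eb gives Eb-Gb-Bbb.
The figured bass 6 indicates first inversion, placing the third (Gb) in the bass: Gb-Bbb-Eb.

Gb Bbb Eb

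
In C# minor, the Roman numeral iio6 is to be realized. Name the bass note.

iio in C# minor has root D#; the chord is D#-F#-A.
The figure 6 means first inversion — the third is in the bass.

F#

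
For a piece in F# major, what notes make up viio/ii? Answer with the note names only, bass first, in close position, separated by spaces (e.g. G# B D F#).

The slash marks an applied leading-tone chord: viio of ii. In F# major, ii is G#, so the leading tone to it is F##, a half step below.
Building a diminished triad on F## gives F##-A#-C#.

F## A# C#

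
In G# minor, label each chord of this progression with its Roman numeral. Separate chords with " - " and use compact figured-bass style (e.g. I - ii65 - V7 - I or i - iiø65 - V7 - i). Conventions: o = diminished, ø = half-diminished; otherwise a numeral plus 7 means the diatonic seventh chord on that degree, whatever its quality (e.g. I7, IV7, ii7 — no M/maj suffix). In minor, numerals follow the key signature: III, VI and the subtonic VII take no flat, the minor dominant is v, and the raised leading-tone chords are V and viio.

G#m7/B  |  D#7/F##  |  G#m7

G#m7/B: root G# is the tonic; minor seventh chord there is i65.
D#7/F##: dominant seventh chord on D# = scale degree 5 → V65.
G#m7: minor seventh chord on G# = scale degree 1 → i7.

i65 - V65 - i7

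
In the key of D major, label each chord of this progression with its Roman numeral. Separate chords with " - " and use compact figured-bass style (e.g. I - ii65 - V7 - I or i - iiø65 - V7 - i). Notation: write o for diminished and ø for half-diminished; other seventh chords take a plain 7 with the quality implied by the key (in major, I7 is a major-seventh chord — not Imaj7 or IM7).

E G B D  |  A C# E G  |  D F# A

E-G-B-D: root E is the supertonic; minor seventh chord there is ii7.
A-C#-E-G: dominant seventh chord on A = scale degree 5 → V7.
D-F#-A: root D is the tonic; major triad there is I.

ii7 - V7 - I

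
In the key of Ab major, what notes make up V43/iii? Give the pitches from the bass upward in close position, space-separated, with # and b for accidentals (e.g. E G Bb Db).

The slash means an applied dominant: we want the dominant of iii. In Ab major, iii is C minor, and its dominant is built on G.
Building a dominant seventh chord on G gives G-B-D-F.
With the 43 figure the chord is in second inversion; from the bass D upward in close position it reads D-F-G-B.

D F G B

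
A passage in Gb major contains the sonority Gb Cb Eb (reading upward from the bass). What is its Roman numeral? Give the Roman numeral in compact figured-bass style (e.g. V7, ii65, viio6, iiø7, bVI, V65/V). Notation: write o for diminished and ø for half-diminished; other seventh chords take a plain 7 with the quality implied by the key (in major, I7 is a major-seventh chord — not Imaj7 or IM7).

IV64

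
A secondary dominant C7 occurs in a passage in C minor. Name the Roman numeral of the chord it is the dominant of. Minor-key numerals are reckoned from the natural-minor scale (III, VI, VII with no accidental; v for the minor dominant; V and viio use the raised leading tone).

iv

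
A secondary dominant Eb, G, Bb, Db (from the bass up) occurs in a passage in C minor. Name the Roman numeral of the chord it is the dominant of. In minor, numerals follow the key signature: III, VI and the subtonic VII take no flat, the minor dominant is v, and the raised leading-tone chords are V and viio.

The chord is a dominant seventh chord on Eb.
A dominant resolves down a perfect fifth: Eb → Ab. In C minor, Ab is scale degree 6, i.e. VI.

VI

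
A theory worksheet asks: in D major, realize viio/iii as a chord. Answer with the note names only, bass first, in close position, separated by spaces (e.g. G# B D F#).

viio/iii is a secondary leading-tone chord. The target iii is F# in D major; the applied chord is rooted a semitone below, on E#.
Building a diminished triad on E# gives E#-G#-B.

E# G# B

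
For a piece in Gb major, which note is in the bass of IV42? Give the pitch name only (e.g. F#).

IV in Gb major has root Cb; the chord is Cb-Eb-Gb-Bb.
The figure 42 means third inversion — the seventh is in the bass.

Bb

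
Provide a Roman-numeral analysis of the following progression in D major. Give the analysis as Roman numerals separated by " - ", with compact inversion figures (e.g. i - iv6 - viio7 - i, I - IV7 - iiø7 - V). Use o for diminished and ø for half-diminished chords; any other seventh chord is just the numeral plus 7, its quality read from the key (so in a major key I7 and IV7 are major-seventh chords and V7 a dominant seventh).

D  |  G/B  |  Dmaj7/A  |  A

D: root D is the tonic; major triad there is I.
G/B: major triad on G = scale degree 4 → IV6.
Dmaj7/A: major seventh chord on D = scale degree 1 → I43.
A: root A is the dominant; major triad there is V.

I - IV6 - I43 - V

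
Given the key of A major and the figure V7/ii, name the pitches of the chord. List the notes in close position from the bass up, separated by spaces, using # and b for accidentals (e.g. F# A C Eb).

F# A# C# E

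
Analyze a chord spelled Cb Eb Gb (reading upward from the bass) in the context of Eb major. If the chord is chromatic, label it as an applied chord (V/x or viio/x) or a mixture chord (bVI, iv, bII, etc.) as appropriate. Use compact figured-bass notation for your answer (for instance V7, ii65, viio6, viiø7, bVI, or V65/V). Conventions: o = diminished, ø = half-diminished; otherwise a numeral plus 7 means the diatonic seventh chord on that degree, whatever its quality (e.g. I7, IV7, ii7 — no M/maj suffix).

bVI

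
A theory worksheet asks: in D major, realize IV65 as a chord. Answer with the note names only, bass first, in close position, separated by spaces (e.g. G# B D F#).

The numeral's case and figure indicate a major seventh chord. In D major its root, the subdominant, is G.
That chord is spelled G-B-D-F#.
With the 65 figure the chord is in first inversion; from the bass B upward in close position it reads B-D-F#-G.

B D F# G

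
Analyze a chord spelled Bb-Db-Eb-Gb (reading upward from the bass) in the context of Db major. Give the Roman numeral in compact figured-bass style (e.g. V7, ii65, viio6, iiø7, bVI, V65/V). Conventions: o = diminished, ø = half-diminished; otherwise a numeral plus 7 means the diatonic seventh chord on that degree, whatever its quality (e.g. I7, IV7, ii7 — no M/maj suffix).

ii43

The pitches Eb-Gb-Bb-Db form a minor seventh chord rooted on Eb.
In Db major, Eb is the supertonic; the diatonic minor seventh chord there is ii7.
With Bb in the bass the chord is in second inversion, so the figured bass is 43.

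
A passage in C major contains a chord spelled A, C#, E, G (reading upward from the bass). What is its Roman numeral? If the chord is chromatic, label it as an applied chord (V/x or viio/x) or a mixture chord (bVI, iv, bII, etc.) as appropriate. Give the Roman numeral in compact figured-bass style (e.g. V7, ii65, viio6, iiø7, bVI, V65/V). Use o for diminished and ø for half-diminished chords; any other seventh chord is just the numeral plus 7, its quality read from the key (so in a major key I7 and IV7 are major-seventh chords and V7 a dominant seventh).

V7/ii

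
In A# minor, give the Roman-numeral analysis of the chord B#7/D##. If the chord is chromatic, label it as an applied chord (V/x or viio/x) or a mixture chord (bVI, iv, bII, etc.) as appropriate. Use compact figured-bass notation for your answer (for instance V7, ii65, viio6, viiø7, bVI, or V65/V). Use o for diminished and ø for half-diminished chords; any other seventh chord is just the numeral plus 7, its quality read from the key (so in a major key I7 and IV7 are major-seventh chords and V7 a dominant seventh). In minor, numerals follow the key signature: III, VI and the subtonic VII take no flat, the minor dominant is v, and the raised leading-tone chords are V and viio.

V65/V

The pitches B#-D##-F##-A# form a dominant seventh chord rooted on B#.
B# is not a diatonic chord root with this quality in A# minor, but it lies a perfect fifth above E# (V), so the chord functions as an applied dominant of V.
With D## in the bass the chord is in first inversion, so the figured bass is 65.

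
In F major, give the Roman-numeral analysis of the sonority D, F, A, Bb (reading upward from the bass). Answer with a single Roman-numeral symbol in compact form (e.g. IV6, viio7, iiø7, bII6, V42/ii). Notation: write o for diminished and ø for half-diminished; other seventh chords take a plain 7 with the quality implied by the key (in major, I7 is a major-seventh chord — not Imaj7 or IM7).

IV65

The pitches Bb-D-F-A form a major seventh chord rooted on Bb.
Bb is scale degree 4 in F major, and a major seventh chord on that degree is written IV7.
With D in the bass the chord is in first inversion, so the figured bass is 65.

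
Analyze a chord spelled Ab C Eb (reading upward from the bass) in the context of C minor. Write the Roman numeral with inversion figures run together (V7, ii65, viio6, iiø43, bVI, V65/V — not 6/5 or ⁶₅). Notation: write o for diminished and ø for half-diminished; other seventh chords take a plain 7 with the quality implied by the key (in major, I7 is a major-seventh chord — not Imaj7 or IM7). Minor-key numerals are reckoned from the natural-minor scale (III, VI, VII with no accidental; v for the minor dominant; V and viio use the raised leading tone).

The pitches Ab-C-Eb form a major triad rooted on Ab.
Ab is scale degree 6 in C minor, and a major triad on that degree is written VI.

VI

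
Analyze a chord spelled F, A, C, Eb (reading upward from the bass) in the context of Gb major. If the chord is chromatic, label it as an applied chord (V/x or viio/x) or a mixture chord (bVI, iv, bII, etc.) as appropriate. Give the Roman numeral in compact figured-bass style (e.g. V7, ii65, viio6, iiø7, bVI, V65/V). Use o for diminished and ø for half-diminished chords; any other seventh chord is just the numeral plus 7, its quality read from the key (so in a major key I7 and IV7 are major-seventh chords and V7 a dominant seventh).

V7/iii

Stacked in thirds the chord is F-A-C-Eb: a dominant seventh chord on F.
F is not a diatonic chord root with this quality in Gb major, but it lies a perfect fifth above Bb (iii), so the chord functions as an applied dominant of iii.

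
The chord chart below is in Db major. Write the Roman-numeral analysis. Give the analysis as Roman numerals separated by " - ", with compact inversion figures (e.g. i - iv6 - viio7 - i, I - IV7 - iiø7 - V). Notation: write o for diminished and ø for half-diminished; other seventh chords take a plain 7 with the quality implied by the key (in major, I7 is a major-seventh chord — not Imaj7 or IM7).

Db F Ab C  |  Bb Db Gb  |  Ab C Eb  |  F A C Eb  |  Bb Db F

Db-F-Ab-C has root Db, degree 1 in Db major, so I7.
Bb-Db-Gb: major triad on Gb = scale degree 4 → IV6.
Ab-C-Eb has root Ab, degree 5 in Db major, so V.
F-A-C-Eb is the secondary dominant of vi (dominant seventh chord on F): V7/vi.
Bb-Db-F: minor triad on Bb = scale degree 6 → vi.

I7 - IV6 - V - V7/vi - vi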